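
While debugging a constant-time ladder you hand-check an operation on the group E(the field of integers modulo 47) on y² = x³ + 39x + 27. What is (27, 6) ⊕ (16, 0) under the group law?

(27, 6) + (16, 0). λ = (0 - 6)/(16 - 27) ≡ 41/36 mod 47. 36⁻¹ ≡ 17 (mod 47), so λ ≡ 39.
  x = λ² - 27 - 16 = 1521 - 43 ≡ 21; y = λ·(27 - 21) - 6 ≡ 40. → (21, 40)

(21, 40)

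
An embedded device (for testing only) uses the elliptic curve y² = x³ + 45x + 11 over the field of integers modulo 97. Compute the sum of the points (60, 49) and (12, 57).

(87, 4)

(60, 49) + (12, 57). λ = (57 - 49)/(12 - 60) ≡ 8/49 mod 97. 49⁻¹ ≡ 2 (mod 97), so λ ≡ 16.
  x = λ² - 60 - 12 = 256 - 72 ≡ 87; y = λ·(60 - 87) - 49 ≡ 4. → (87, 4)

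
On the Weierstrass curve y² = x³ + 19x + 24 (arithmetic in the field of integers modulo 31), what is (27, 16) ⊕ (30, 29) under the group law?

(10, 6)

(27, 16) + (30, 29). λ = (29 - 16)/(30 - 27) ≡ 13/3 mod 31. 3⁻¹ ≡ 21 (mod 31) since 3·21 = 63 ≡ 1, so λ ≡ 25.
  x = λ² - 27 - 30 = 625 - 57 ≡ 10; y = λ·(27 - 10) - 16 ≡ 6. → (10, 6)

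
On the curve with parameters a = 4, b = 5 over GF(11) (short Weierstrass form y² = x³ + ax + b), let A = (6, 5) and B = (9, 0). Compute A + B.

(6, 5) + (9, 0). λ = (0 - 5)/(9 - 6) ≡ 6/3 mod 11. 3⁻¹ ≡ 4 (mod 11) since 3·4 = 12 ≡ 1, so λ ≡ 2.
  x = λ² - 6 - 9 = 4 - 15 ≡ 0; y = λ·(6 - 0) - 5 ≡ 7. → (0, 7)

(0, 7)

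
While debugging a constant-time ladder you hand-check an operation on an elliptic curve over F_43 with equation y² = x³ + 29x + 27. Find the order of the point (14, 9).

10

2P: tangent at (14, 9): λ = (3·14² + 29)/(2·9) ≡ 15/18. 18⁻¹ ≡ 12 (mod 43) since 18·12 = 216 ≡ 1, so λ ≡ 15·12 ≡ 8.
  x = λ² - 14 - 14 = 64 - 28 ≡ 36; y = λ·(14 - 36) - 9 ≡ 30. → (36, 30)
3P: (36, 30) + (14, 9). λ = (9 - 30)/(14 - 36) ≡ 22/21 mod 43. 21⁻¹ ≡ 41 (mod 43) since 21·41 = 861 ≡ 1, so λ ≡ 42.
  x = λ² - 36 - 14 = 1764 - 50 ≡ 37; y = λ·(36 - 37) - 30 ≡ 14. → (37, 14)
4P: (37, 14) + (14, 9). λ = (9 - 14)/(14 - 37) ≡ 38/20 mod 43. 20⁻¹ ≡ 28 (mod 43) since 20·28 = 560 ≡ 1, so λ ≡ 32.
  x = λ² - 37 - 14 = 1024 - 51 ≡ 27; y = λ·(37 - 27) - 14 ≡ 5. → (27, 5)
5P: (27, 5) + (14, 9). λ = (9 - 5)/(14 - 27) ≡ 4/30 mod 43. 30⁻¹ ≡ 33 (mod 43) since 30·33 = 990 ≡ 1, so λ ≡ 3.
  x = λ² - 27 - 14 = 9 - 41 ≡ 11; y = λ·(27 - 11) - 5 ≡ 0. → (11, 0)
6P: (11, 0) + (14, 9). λ = (9 - 0)/(14 - 11) ≡ 9/3 mod 43. 3⁻¹ ≡ 29 (mod 43) since 3·29 = 87 ≡ 1, so λ ≡ 3.
  x = λ² - 11 - 14 = 9 - 25 ≡ 27; y = λ·(11 - 27) - 0 ≡ 38. → (27, 38)
7P: (27, 38) + (14, 9). λ = (9 - 38)/(14 - 27) ≡ 14/30 mod 43. 30⁻¹ ≡ 33 (mod 43), so λ ≡ 32.
  x = λ² - 27 - 14 = 1024 - 41 ≡ 37; y = λ·(27 - 37) - 38 ≡ 29. → (37, 29)
8P: (37, 29) + (14, 9). λ = (9 - 29)/(14 - 37) ≡ 23/20 mod 43. 20⁻¹ ≡ 28 (mod 43), so λ ≡ 42.
  x = λ² - 37 - 14 = 1764 - 51 ≡ 36; y = λ·(37 - 36) - 29 ≡ 13. → (36, 13)
9P: (36, 13) + (14, 9). λ = (9 - 13)/(14 - 36) ≡ 39/21 mod 43. 21⁻¹ ≡ 41 (mod 43) since 21·41 = 861 ≡ 1, so λ ≡ 8.
  x = λ² - 36 - 14 = 64 - 50 ≡ 14; y = λ·(36 - 14) - 13 ≡ 34. → (14, 34)
10P: (14, 34) + (14, 9): same x and y₁ ≡ -y₂, so the sum is 𝒪.
10P = 𝒪, so the order is 10.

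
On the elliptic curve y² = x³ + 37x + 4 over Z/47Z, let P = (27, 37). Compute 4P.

(41, 6)

Double-and-add on 4 = (100)₂. Start with P = (27, 37) for the leading 1-bit.
double: tangent at (27, 37): λ = (3·27² + 37)/(2·37) ≡ 15/27. 27⁻¹ ≡ 7 (mod 47), so λ ≡ 15·7 ≡ 11.
  x = λ² - 27 - 27 = 121 - 54 ≡ 20; y = λ·(27 - 20) - 37 ≡ 40. → (20, 40)
double: tangent at (20, 40): λ = (3·20² + 37)/(2·40) ≡ 15/33. 33⁻¹ ≡ 10 (mod 47), so λ ≡ 15·10 ≡ 9.
  x = λ² - 20 - 20 = 81 - 40 ≡ 41; y = λ·(20 - 41) - 40 ≡ 6. → (41, 6)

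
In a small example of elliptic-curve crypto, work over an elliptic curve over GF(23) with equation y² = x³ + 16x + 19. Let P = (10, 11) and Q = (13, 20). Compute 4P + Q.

First 4P:
Double-and-add on 4 = (100)₂. Start with P = (10, 11) for the leading 1-bit.
double: tangent at (10, 11): λ = (3·10² + 16)/(2·11) ≡ 17/22. 22⁻¹ ≡ 22 (mod 23), so λ ≡ 17·22 ≡ 6.
  x = λ² - 10 - 10 = 36 - 20 ≡ 16; y = λ·(10 - 16) - 11 ≡ 22. → (16, 22)
double: tangent at (16, 22): λ = (3·16² + 16)/(2·22) ≡ 2/21. 21⁻¹ ≡ 11 (mod 23), so λ ≡ 2·11 ≡ 22.
  x = λ² - 16 - 16 = 484 - 32 ≡ 15; y = λ·(16 - 15) - 22 ≡ 0. → (15, 0)
4P = (15, 0).
Finally 4P + Q:
(15, 0) + (13, 20). λ = (20 - 0)/(13 - 15) ≡ 20/21 mod 23. 21⁻¹ ≡ 11 (mod 23) since 21·11 = 231 ≡ 1, so λ ≡ 13.
  x = λ² - 15 - 13 = 169 - 28 ≡ 3; y = λ·(15 - 3) - 0 ≡ 18. → (3, 18)

(3, 18)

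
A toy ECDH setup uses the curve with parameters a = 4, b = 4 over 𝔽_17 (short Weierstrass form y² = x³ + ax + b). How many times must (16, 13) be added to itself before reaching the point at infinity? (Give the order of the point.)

2P: tangent at (16, 13): λ = (3·16² + 4)/(2·13) ≡ 7/9. 9⁻¹ ≡ 2 (mod 17) since 9·2 = 18 ≡ 1, so λ ≡ 7·2 ≡ 14.
  x = λ² - 16 - 16 = 196 - 32 ≡ 11; y = λ·(16 - 11) - 13 ≡ 6. → (11, 6)
3P: (11, 6) + (16, 13). λ = (13 - 6)/(16 - 11) ≡ 7/5 mod 17. 5⁻¹ ≡ 7 (mod 17), so λ ≡ 15.
  x = λ² - 11 - 16 = 225 - 27 ≡ 11; y = λ·(11 - 11) - 6 ≡ 11. → (11, 11)
4P: (11, 11) + (16, 13). λ = (13 - 11)/(16 - 11) ≡ 2/5 mod 17. 5⁻¹ ≡ 7 (mod 17), so λ ≡ 14.
  x = λ² - 11 - 16 = 196 - 27 ≡ 16; y = λ·(11 - 16) - 11 ≡ 4. → (16, 4)
5P: (16, 4) + (16, 13): same x and y₁ ≡ -y₂, so the sum is the point at infinity.
5P = the point at infinity, so the order is 5.

5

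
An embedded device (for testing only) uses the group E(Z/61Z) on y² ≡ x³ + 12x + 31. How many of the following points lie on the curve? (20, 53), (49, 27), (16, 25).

(20, 53): 53² ≡ 3, rhs ≡ 36 → off.
(49, 27): 27² ≡ 58, rhs ≡ 50 → off.
(16, 25): 25² ≡ 15, rhs ≡ 49 → off.

0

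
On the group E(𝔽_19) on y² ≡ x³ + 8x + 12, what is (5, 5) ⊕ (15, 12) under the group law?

(5, 14)

(5, 5) + (15, 12). λ = (12 - 5)/(15 - 5) ≡ 7/10 mod 19. 10⁻¹ ≡ 2 (mod 19), so λ ≡ 14.
  x = λ² - 5 - 15 = 196 - 20 ≡ 5; y = λ·(5 - 5) - 5 ≡ 14. → (5, 14)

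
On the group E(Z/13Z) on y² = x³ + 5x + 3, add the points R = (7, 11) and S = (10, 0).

(7, 11) + (10, 0). λ = (0 - 11)/(10 - 7) ≡ 2/3 mod 13. 3⁻¹ ≡ 9 (mod 13) since 3·9 = 27 ≡ 1, so λ ≡ 5.
  x = λ² - 7 - 10 = 25 - 17 ≡ 8; y = λ·(7 - 8) - 11 ≡ 10. → (8, 10)

(8, 10)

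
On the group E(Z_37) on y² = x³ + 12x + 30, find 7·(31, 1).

Write G = (31, 1).
Repeated addition: build up to 7G.
2G: tangent at (31, 1): λ = (3·31² + 12)/(2·1) ≡ 9/2. 2⁻¹ ≡ 19 (mod 37) since 2·19 = 38 ≡ 1, so λ ≡ 9·19 ≡ 23.
  x = λ² - 31 - 31 = 529 - 62 ≡ 23; y = λ·(31 - 23) - 1 ≡ 35. → (23, 35)
3G: (23, 35) + (31, 1). λ = (1 - 35)/(31 - 23) ≡ 3/8 mod 37. 8⁻¹ ≡ 14 (mod 37) since 8·14 = 112 ≡ 1, so λ ≡ 5.
  x = λ² - 23 - 31 = 25 - 54 ≡ 8; y = λ·(23 - 8) - 35 ≡ 3. → (8, 3)
4G: (8, 3) + (31, 1). λ = (1 - 3)/(31 - 8) ≡ 35/23 mod 37. 23⁻¹ ≡ 29 (mod 37), so λ ≡ 16.
  x = λ² - 8 - 31 = 256 - 39 ≡ 32; y = λ·(8 - 32) - 3 ≡ 20. → (32, 20)
5G: (32, 20) + (31, 1). λ = (1 - 20)/(31 - 32) ≡ 18/36 mod 37. 36⁻¹ ≡ 36 (mod 37) since 36·36 = 1296 ≡ 1, so λ ≡ 19.
  x = λ² - 32 - 31 = 361 - 63 ≡ 2; y = λ·(32 - 2) - 20 ≡ 32. → (2, 32)
6G: (2, 32) + (31, 1). λ = (1 - 32)/(31 - 2) ≡ 6/29 mod 37. 29⁻¹ ≡ 23 (mod 37) since 29·23 = 667 ≡ 1, so λ ≡ 27.
  x = λ² - 2 - 31 = 729 - 33 ≡ 30; y = λ·(2 - 30) - 32 ≡ 26. → (30, 26)
7G: (30, 26) + (31, 1). λ = (1 - 26)/(31 - 30) ≡ 12/1 mod 37. 1⁻¹ ≡ 1 (mod 37), so λ ≡ 12.
  x = λ² - 30 - 31 = 144 - 61 ≡ 9; y = λ·(30 - 9) - 26 ≡ 4. → (9, 4)

(9, 4)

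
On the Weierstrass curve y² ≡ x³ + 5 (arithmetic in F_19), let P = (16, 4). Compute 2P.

(7, 5)

tangent at (16, 4): λ = (3·16² + 0)/(2·4) ≡ 8/8. 8⁻¹ ≡ 12 (mod 19), so λ ≡ 8·12 ≡ 1.
  x = λ² - 16 - 16 = 1 - 32 ≡ 7; y = λ·(16 - 7) - 4 ≡ 5. → (7, 5)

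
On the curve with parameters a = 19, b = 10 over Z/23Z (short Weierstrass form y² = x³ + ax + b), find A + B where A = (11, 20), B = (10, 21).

(3, 18)

(11, 20) + (10, 21). λ = (21 - 20)/(10 - 11) ≡ 1/22 mod 23. 22⁻¹ ≡ 22 (mod 23), so λ ≡ 22.
  x = λ² - 11 - 10 = 484 - 21 ≡ 3; y = λ·(11 - 3) - 20 ≡ 18. → (3, 18)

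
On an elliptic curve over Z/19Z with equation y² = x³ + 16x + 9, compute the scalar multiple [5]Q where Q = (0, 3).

(18, 7)

Repeated addition: build up to 5Q.
2Q: tangent at (0, 3): λ = (3·0² + 16)/(2·3) ≡ 16/6. 6⁻¹ ≡ 16 (mod 19), so λ ≡ 16·16 ≡ 9.
  x = λ² - 0 - 0 = 81 - 0 ≡ 5; y = λ·(0 - 5) - 3 ≡ 9. → (5, 9)
3Q: (5, 9) + (0, 3). λ = (3 - 9)/(0 - 5) ≡ 13/14 mod 19. 14⁻¹ ≡ 15 (mod 19) since 14·15 = 210 ≡ 1, so λ ≡ 5.
  x = λ² - 5 - 0 = 25 - 5 ≡ 1; y = λ·(5 - 1) - 9 ≡ 11. → (1, 11)
4Q: (1, 11) + (0, 3). λ = (3 - 11)/(0 - 1) ≡ 11/18 mod 19. 18⁻¹ ≡ 18 (mod 19), so λ ≡ 8.
  x = λ² - 1 - 0 = 64 - 1 ≡ 6; y = λ·(1 - 6) - 11 ≡ 6. → (6, 6)
5Q: (6, 6) + (0, 3). λ = (3 - 6)/(0 - 6) ≡ 16/13 mod 19. 13⁻¹ ≡ 3 (mod 19), so λ ≡ 10.
  x = λ² - 6 - 0 = 100 - 6 ≡ 18; y = λ·(6 - 18) - 6 ≡ 7. → (18, 7)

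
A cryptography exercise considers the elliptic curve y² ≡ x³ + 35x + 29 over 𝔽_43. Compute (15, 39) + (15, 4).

The two points share x = 15 and their y-coordinates satisfy 39 + 4 ≡ 0 (mod 43), so they are inverses. Their sum is ∞.

O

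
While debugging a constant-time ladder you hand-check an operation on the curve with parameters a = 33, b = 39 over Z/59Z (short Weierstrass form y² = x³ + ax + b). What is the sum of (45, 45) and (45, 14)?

The two points share x = 45 and their y-coordinates satisfy 45 + 14 ≡ 0 (mod 59), so they are inverses. Their sum is O.

O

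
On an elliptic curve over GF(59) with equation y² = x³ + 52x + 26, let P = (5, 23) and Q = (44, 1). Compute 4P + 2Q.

First 4P:
Double-and-add on 4 = (100)₂. Start with P = (5, 23) for the leading 1-bit.
double: tangent at (5, 23): λ = (3·5² + 52)/(2·23) ≡ 9/46. 46⁻¹ ≡ 9 (mod 59), so λ ≡ 9·9 ≡ 22.
  x = λ² - 5 - 5 = 484 - 10 ≡ 2; y = λ·(5 - 2) - 23 ≡ 43. → (2, 43)
double: tangent at (2, 43): λ = (3·2² + 52)/(2·43) ≡ 5/27. 27⁻¹ ≡ 35 (mod 59), so λ ≡ 5·35 ≡ 57.
  x = λ² - 2 - 2 = 3249 - 4 ≡ 0; y = λ·(2 - 0) - 43 ≡ 12. → (0, 12)
4P = (0, 12).
Next 2Q:
Repeated addition: build up to 2Q.
2Q: tangent at (44, 1): λ = (3·44² + 52)/(2·1) ≡ 19/2. 2⁻¹ ≡ 30 (mod 59), so λ ≡ 19·30 ≡ 39.
  x = λ² - 44 - 44 = 1521 - 88 ≡ 17; y = λ·(44 - 17) - 1 ≡ 49. → (17, 49)
2Q = (17, 49).
Finally 4P + 2Q:
(0, 12) + (17, 49). λ = (49 - 12)/(17 - 0) ≡ 37/17 mod 59. 17⁻¹ ≡ 7 (mod 59), so λ ≡ 23.
  x = λ² - 0 - 17 = 529 - 17 ≡ 40; y = λ·(0 - 40) - 12 ≡ 12. → (40, 12)

(40, 12)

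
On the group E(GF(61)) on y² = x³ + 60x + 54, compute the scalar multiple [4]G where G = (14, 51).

Repeated addition: build up to 4G.
2G: tangent at (14, 51): λ = (3·14² + 60)/(2·51) ≡ 38/41. 41⁻¹ ≡ 3 (mod 61), so λ ≡ 38·3 ≡ 53.
  x = λ² - 14 - 14 = 2809 - 28 ≡ 36; y = λ·(14 - 36) - 51 ≡ 3. → (36, 3)
3G: (36, 3) + (14, 51). λ = (51 - 3)/(14 - 36) ≡ 48/39 mod 61. 39⁻¹ ≡ 36 (mod 61), so λ ≡ 20.
  x = λ² - 36 - 14 = 400 - 50 ≡ 45; y = λ·(36 - 45) - 3 ≡ 0. → (45, 0)
4G: (45, 0) + (14, 51). λ = (51 - 0)/(14 - 45) ≡ 51/30 mod 61. 30⁻¹ ≡ 59 (mod 61) since 30·59 = 1770 ≡ 1, so λ ≡ 20.
  x = λ² - 45 - 14 = 400 - 59 ≡ 36; y = λ·(45 - 36) - 0 ≡ 58. → (36, 58)

(36, 58)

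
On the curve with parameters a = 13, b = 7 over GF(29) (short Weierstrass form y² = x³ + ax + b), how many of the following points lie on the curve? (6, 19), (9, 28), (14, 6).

0

(6, 19): 19² ≡ 13, rhs ≡ 11 → off.
(9, 28): 28² ≡ 1, rhs ≡ 12 → off.
(14, 6): 6² ≡ 7, rhs ≡ 4 → off.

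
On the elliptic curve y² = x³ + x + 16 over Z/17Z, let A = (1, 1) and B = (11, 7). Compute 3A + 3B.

(7, 14)

First 3A:
Repeated addition: build up to 3A.
2A: tangent at (1, 1): λ = (3·1² + 1)/(2·1) ≡ 4/2. 2⁻¹ ≡ 9 (mod 17), so λ ≡ 4·9 ≡ 2.
  x = λ² - 1 - 1 = 4 - 2 ≡ 2; y = λ·(1 - 2) - 1 ≡ 14. → (2, 14)
3A: (2, 14) + (1, 1). λ = (1 - 14)/(1 - 2) ≡ 4/16 mod 17. 16⁻¹ ≡ 16 (mod 17) since 16·16 = 256 ≡ 1, so λ ≡ 13.
  x = λ² - 2 - 1 = 169 - 3 ≡ 13; y = λ·(2 - 13) - 14 ≡ 13. → (13, 13)
3A = (13, 13).
Next 3B:
Repeated addition: build up to 3B.
2B: tangent at (11, 7): λ = (3·11² + 1)/(2·7) ≡ 7/14. 14⁻¹ ≡ 11 (mod 17), so λ ≡ 7·11 ≡ 9.
  x = λ² - 11 - 11 = 81 - 22 ≡ 8; y = λ·(11 - 8) - 7 ≡ 3. → (8, 3)
3B: (8, 3) + (11, 7). λ = (7 - 3)/(11 - 8) ≡ 4/3 mod 17. 3⁻¹ ≡ 6 (mod 17) since 3·6 = 18 ≡ 1, so λ ≡ 7.
  x = λ² - 8 - 11 = 49 - 19 ≡ 13; y = λ·(8 - 13) - 3 ≡ 13. → (13, 13)
3B = (13, 13).
Finally 3A + 3B:
tangent at (13, 13): λ = (3·13² + 1)/(2·13) ≡ 15/9. 9⁻¹ ≡ 2 (mod 17) since 9·2 = 18 ≡ 1, so λ ≡ 15·2 ≡ 13.
  x = λ² - 13 - 13 = 169 - 26 ≡ 7; y = λ·(13 - 7) - 13 ≡ 14. → (7, 14)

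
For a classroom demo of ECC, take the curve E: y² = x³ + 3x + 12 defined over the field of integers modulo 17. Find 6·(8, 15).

(11, 13)

Write Q = (8, 15).
Double-and-add on 6 = (110)₂. Start with Q = (8, 15) for the leading 1-bit.
double: tangent at (8, 15): λ = (3·8² + 3)/(2·15) ≡ 8/13. 13⁻¹ ≡ 4 (mod 17), so λ ≡ 8·4 ≡ 15.
  x = λ² - 8 - 8 = 225 - 16 ≡ 5; y = λ·(8 - 5) - 15 ≡ 13. → (5, 13)
add Q: (5, 13) + (8, 15). λ = (15 - 13)/(8 - 5) ≡ 2/3 mod 17. 3⁻¹ ≡ 6 (mod 17), so λ ≡ 12.
  x = λ² - 5 - 8 = 144 - 13 ≡ 12; y = λ·(5 - 12) - 13 ≡ 5. → (12, 5)
double: tangent at (12, 5): λ = (3·12² + 3)/(2·5) ≡ 10/10. 10⁻¹ ≡ 12 (mod 17), so λ ≡ 10·12 ≡ 1.
  x = λ² - 12 - 12 = 1 - 24 ≡ 11; y = λ·(12 - 11) - 5 ≡ 13. → (11, 13)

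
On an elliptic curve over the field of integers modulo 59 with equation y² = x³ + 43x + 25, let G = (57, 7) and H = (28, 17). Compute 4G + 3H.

O

First 4G:
Double-and-add on 4 = (100)₂. Start with G = (57, 7) for the leading 1-bit.
double: tangent at (57, 7): λ = (3·57² + 43)/(2·7) ≡ 55/14. 14⁻¹ ≡ 38 (mod 59), so λ ≡ 55·38 ≡ 25.
  x = λ² - 57 - 57 = 625 - 114 ≡ 39; y = λ·(57 - 39) - 7 ≡ 30. → (39, 30)
double: tangent at (39, 30): λ = (3·39² + 43)/(2·30) ≡ 4/1. 1⁻¹ ≡ 1 (mod 59), so λ ≡ 4·1 ≡ 4.
  x = λ² - 39 - 39 = 16 - 78 ≡ 56; y = λ·(39 - 56) - 30 ≡ 20. → (56, 20)
4G = (56, 20).
Next 3H:
Repeated addition: build up to 3H.
2H: tangent at (28, 17): λ = (3·28² + 43)/(2·17) ≡ 35/34. 34⁻¹ ≡ 33 (mod 59), so λ ≡ 35·33 ≡ 34.
  x = λ² - 28 - 28 = 1156 - 56 ≡ 38; y = λ·(28 - 38) - 17 ≡ 56. → (38, 56)
3H: (38, 56) + (28, 17). λ = (17 - 56)/(28 - 38) ≡ 20/49 mod 59. 49⁻¹ ≡ 53 (mod 59), so λ ≡ 57.
  x = λ² - 38 - 28 = 3249 - 66 ≡ 56; y = λ·(38 - 56) - 56 ≡ 39. → (56, 39)
3H = (56, 39).
Finally 4G + 3H:
(56, 20) + (56, 39): same x and y₁ ≡ -y₂, so the sum is O.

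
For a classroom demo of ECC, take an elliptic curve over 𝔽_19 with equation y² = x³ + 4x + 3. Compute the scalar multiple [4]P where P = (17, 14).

O

Double-and-add on 4 = (100)₂. Start with P = (17, 14) for the leading 1-bit.
double: tangent at (17, 14): λ = (3·17² + 4)/(2·14) ≡ 16/9. 9⁻¹ ≡ 17 (mod 19) since 9·17 = 153 ≡ 1, so λ ≡ 16·17 ≡ 6.
  x = λ² - 17 - 17 = 36 - 34 ≡ 2; y = λ·(17 - 2) - 14 ≡ 0. → (2, 0)
double: (2, 0) + (2, 0): same x and y₁ ≡ -y₂, so the sum is 𝒪.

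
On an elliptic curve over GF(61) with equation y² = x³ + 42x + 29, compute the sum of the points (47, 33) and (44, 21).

(47, 33) + (44, 21). λ = (21 - 33)/(44 - 47) ≡ 49/58 mod 61. 58⁻¹ ≡ 20 (mod 61) since 58·20 = 1160 ≡ 1, so λ ≡ 4.
  x = λ² - 47 - 44 = 16 - 91 ≡ 47; y = λ·(47 - 47) - 33 ≡ 28. → (47, 28)

(47, 28)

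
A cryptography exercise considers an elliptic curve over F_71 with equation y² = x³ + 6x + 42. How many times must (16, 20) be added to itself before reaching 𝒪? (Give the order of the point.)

2P: tangent at (16, 20): λ = (3·16² + 6)/(2·20) ≡ 64/40. 40⁻¹ ≡ 16 (mod 71), so λ ≡ 64·16 ≡ 30.
  x = λ² - 16 - 16 = 900 - 32 ≡ 16; y = λ·(16 - 16) - 20 ≡ 51. → (16, 51)
3P: (16, 51) + (16, 20): same x and y₁ ≡ -y₂, so the sum is 𝒪.
3P = 𝒪, so the order is 3.

3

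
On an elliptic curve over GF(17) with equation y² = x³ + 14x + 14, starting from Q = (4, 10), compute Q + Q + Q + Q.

Repeated addition: build up to 4Q.
2Q: tangent at (4, 10): λ = (3·4² + 14)/(2·10) ≡ 11/3. 3⁻¹ ≡ 6 (mod 17), so λ ≡ 11·6 ≡ 15.
  x = λ² - 4 - 4 = 225 - 8 ≡ 13; y = λ·(4 - 13) - 10 ≡ 8. → (13, 8)
3Q: (13, 8) + (4, 10). λ = (10 - 8)/(4 - 13) ≡ 2/8 mod 17. 8⁻¹ ≡ 15 (mod 17) since 8·15 = 120 ≡ 1, so λ ≡ 13.
  x = λ² - 13 - 4 = 169 - 17 ≡ 16; y = λ·(13 - 16) - 8 ≡ 4. → (16, 4)
4Q: (16, 4) + (4, 10). λ = (10 - 4)/(4 - 16) ≡ 6/5 mod 17. 5⁻¹ ≡ 7 (mod 17), so λ ≡ 8.
  x = λ² - 16 - 4 = 64 - 20 ≡ 10; y = λ·(16 - 10) - 4 ≡ 10. → (10, 10)

(10, 10)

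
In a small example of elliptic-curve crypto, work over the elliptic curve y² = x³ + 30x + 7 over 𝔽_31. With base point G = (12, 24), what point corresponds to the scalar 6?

Repeated addition: build up to 6G.
2G: tangent at (12, 24): λ = (3·12² + 30)/(2·24) ≡ 28/17. 17⁻¹ ≡ 11 (mod 31), so λ ≡ 28·11 ≡ 29.
  x = λ² - 12 - 12 = 841 - 24 ≡ 11; y = λ·(12 - 11) - 24 ≡ 5. → (11, 5)
3G: (11, 5) + (12, 24). λ = (24 - 5)/(12 - 11) ≡ 19/1 mod 31. 1⁻¹ ≡ 1 (mod 31) since 1·1 = 1 ≡ 1, so λ ≡ 19.
  x = λ² - 11 - 12 = 361 - 23 ≡ 28; y = λ·(11 - 28) - 5 ≡ 13. → (28, 13)
4G: (28, 13) + (12, 24). λ = (24 - 13)/(12 - 28) ≡ 11/15 mod 31. 15⁻¹ ≡ 29 (mod 31) since 15·29 = 435 ≡ 1, so λ ≡ 9.
  x = λ² - 28 - 12 = 81 - 40 ≡ 10; y = λ·(28 - 10) - 13 ≡ 25. → (10, 25)
5G: (10, 25) + (12, 24). λ = (24 - 25)/(12 - 10) ≡ 30/2 mod 31. 2⁻¹ ≡ 16 (mod 31) since 2·16 = 32 ≡ 1, so λ ≡ 15.
  x = λ² - 10 - 12 = 225 - 22 ≡ 17; y = λ·(10 - 17) - 25 ≡ 25. → (17, 25)
6G: (17, 25) + (12, 24). λ = (24 - 25)/(12 - 17) ≡ 30/26 mod 31. 26⁻¹ ≡ 6 (mod 31), so λ ≡ 25.
  x = λ² - 17 - 12 = 625 - 29 ≡ 7; y = λ·(17 - 7) - 25 ≡ 8. → (7, 8)

(7, 8)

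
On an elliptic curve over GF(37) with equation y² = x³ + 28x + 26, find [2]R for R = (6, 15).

(0, 27)

tangent at (6, 15): λ = (3·6² + 28)/(2·15) ≡ 25/30. 30⁻¹ ≡ 21 (mod 37) since 30·21 = 630 ≡ 1, so λ ≡ 25·21 ≡ 7.
  x = λ² - 6 - 6 = 49 - 12 ≡ 0; y = λ·(6 - 0) - 15 ≡ 27. → (0, 27)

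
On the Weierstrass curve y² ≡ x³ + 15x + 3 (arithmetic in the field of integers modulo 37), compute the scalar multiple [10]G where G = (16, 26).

(18, 0)

Repeated addition: build up to 10G.
2G: tangent at (16, 26): λ = (3·16² + 15)/(2·26) ≡ 6/15. 15⁻¹ ≡ 5 (mod 37), so λ ≡ 6·5 ≡ 30.
  x = λ² - 16 - 16 = 900 - 32 ≡ 17; y = λ·(16 - 17) - 26 ≡ 18. → (17, 18)
3G: (17, 18) + (16, 26). λ = (26 - 18)/(16 - 17) ≡ 8/36 mod 37. 36⁻¹ ≡ 36 (mod 37), so λ ≡ 29.
  x = λ² - 17 - 16 = 841 - 33 ≡ 31; y = λ·(17 - 31) - 18 ≡ 20. → (31, 20)
4G: (31, 20) + (16, 26). λ = (26 - 20)/(16 - 31) ≡ 6/22 mod 37. 22⁻¹ ≡ 32 (mod 37), so λ ≡ 7.
  x = λ² - 31 - 16 = 49 - 47 ≡ 2; y = λ·(31 - 2) - 20 ≡ 35. → (2, 35)
5G: (2, 35) + (16, 26). λ = (26 - 35)/(16 - 2) ≡ 28/14 mod 37. 14⁻¹ ≡ 8 (mod 37), so λ ≡ 2.
  x = λ² - 2 - 16 = 4 - 18 ≡ 23; y = λ·(2 - 23) - 35 ≡ 34. → (23, 34)
6G: (23, 34) + (16, 26). λ = (26 - 34)/(16 - 23) ≡ 29/30 mod 37. 30⁻¹ ≡ 21 (mod 37) since 30·21 = 630 ≡ 1, so λ ≡ 17.
  x = λ² - 23 - 16 = 289 - 39 ≡ 28; y = λ·(23 - 28) - 34 ≡ 29. → (28, 29)
7G: (28, 29) + (16, 26). λ = (26 - 29)/(16 - 28) ≡ 34/25 mod 37. 25⁻¹ ≡ 3 (mod 37) since 25·3 = 75 ≡ 1, so λ ≡ 28.
  x = λ² - 28 - 16 = 784 - 44 ≡ 0; y = λ·(28 - 0) - 29 ≡ 15. → (0, 15)
8G: (0, 15) + (16, 26). λ = (26 - 15)/(16 - 0) ≡ 11/16 mod 37. 16⁻¹ ≡ 7 (mod 37), so λ ≡ 3.
  x = λ² - 0 - 16 = 9 - 16 ≡ 30; y = λ·(0 - 30) - 15 ≡ 6. → (30, 6)
9G: (30, 6) + (16, 26). λ = (26 - 6)/(16 - 30) ≡ 20/23 mod 37. 23⁻¹ ≡ 29 (mod 37), so λ ≡ 25.
  x = λ² - 30 - 16 = 625 - 46 ≡ 24; y = λ·(30 - 24) - 6 ≡ 33. → (24, 33)
10G: (24, 33) + (16, 26). λ = (26 - 33)/(16 - 24) ≡ 30/29 mod 37. 29⁻¹ ≡ 23 (mod 37) since 29·23 = 667 ≡ 1, so λ ≡ 24.
  x = λ² - 24 - 16 = 576 - 40 ≡ 18; y = λ·(24 - 18) - 33 ≡ 0. → (18, 0)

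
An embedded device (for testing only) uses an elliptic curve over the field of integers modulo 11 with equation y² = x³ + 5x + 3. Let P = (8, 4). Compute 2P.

tangent at (8, 4): λ = (3·8² + 5)/(2·4) ≡ 10/8. 8⁻¹ ≡ 7 (mod 11), so λ ≡ 10·7 ≡ 4.
  x = λ² - 8 - 8 = 16 - 16 ≡ 0; y = λ·(8 - 0) - 4 ≡ 6. → (0, 6)

(0, 6)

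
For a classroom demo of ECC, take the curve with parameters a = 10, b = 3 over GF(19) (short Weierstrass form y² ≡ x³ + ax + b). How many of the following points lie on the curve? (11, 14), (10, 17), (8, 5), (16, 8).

(11, 14): 14² ≡ 6, rhs ≡ 0 → off.
(10, 17): 17² ≡ 4, rhs ≡ 1 → off.
(8, 5): 5² ≡ 6, rhs ≡ 6 → on.
(16, 8): 8² ≡ 7, rhs ≡ 3 → off.

1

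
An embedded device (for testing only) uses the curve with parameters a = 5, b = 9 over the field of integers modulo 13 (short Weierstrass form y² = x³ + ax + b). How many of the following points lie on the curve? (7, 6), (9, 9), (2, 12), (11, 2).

4

(7, 6): 6² ≡ 10, rhs ≡ 10 → on.
(9, 9): 9² ≡ 3, rhs ≡ 3 → on.
(2, 12): 12² ≡ 1, rhs ≡ 1 → on.
(11, 2): 2² ≡ 4, rhs ≡ 4 → on.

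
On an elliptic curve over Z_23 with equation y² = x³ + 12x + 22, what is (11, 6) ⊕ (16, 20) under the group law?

(11, 6) + (16, 20). λ = (20 - 6)/(16 - 11) ≡ 14/5 mod 23. 5⁻¹ ≡ 14 (mod 23), so λ ≡ 12.
  x = λ² - 11 - 16 = 144 - 27 ≡ 2; y = λ·(11 - 2) - 6 ≡ 10. → (2, 10)

(2, 10)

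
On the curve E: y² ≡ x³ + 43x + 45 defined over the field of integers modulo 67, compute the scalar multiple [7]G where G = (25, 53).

Double-and-add on 7 = (111)₂. Start with G = (25, 53) for the leading 1-bit.
double: tangent at (25, 53): λ = (3·25² + 43)/(2·53) ≡ 42/39. 39⁻¹ ≡ 55 (mod 67), so λ ≡ 42·55 ≡ 32.
  x = λ² - 25 - 25 = 1024 - 50 ≡ 36; y = λ·(25 - 36) - 53 ≡ 64. → (36, 64)
add G: (36, 64) + (25, 53). λ = (53 - 64)/(25 - 36) ≡ 56/56 mod 67. 56⁻¹ ≡ 6 (mod 67), so λ ≡ 1.
  x = λ² - 36 - 25 = 1 - 61 ≡ 7; y = λ·(36 - 7) - 64 ≡ 32. → (7, 32)
double: tangent at (7, 32): λ = (3·7² + 43)/(2·32) ≡ 56/64. 64⁻¹ ≡ 22 (mod 67), so λ ≡ 56·22 ≡ 26.
  x = λ² - 7 - 7 = 676 - 14 ≡ 59; y = λ·(7 - 59) - 32 ≡ 23. → (59, 23)
add G: (59, 23) + (25, 53). λ = (53 - 23)/(25 - 59) ≡ 30/33 mod 67. 33⁻¹ ≡ 65 (mod 67) since 33·65 = 2145 ≡ 1, so λ ≡ 7.
  x = λ² - 59 - 25 = 49 - 84 ≡ 32; y = λ·(59 - 32) - 23 ≡ 32. → (32, 32)

(32, 32)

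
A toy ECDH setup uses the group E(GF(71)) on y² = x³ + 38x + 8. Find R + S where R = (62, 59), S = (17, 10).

(62, 59) + (17, 10). λ = (10 - 59)/(17 - 62) ≡ 22/26 mod 71. 26⁻¹ ≡ 41 (mod 71), so λ ≡ 50.
  x = λ² - 62 - 17 = 2500 - 79 ≡ 7; y = λ·(62 - 7) - 59 ≡ 64. → (7, 64)

(7, 64)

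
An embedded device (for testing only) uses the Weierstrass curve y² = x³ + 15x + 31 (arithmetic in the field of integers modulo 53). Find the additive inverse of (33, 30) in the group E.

(33, 23)

-(33, 30) = (33, -30 mod 53) = (33, 23).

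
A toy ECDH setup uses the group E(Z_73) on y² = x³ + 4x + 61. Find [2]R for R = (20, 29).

tangent at (20, 29): λ = (3·20² + 4)/(2·29) ≡ 36/58. 58⁻¹ ≡ 34 (mod 73), so λ ≡ 36·34 ≡ 56.
  x = λ² - 20 - 20 = 3136 - 40 ≡ 30; y = λ·(20 - 30) - 29 ≡ 68. → (30, 68)

(30, 68)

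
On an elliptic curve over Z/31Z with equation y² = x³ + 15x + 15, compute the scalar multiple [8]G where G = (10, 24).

(10, 24)

Repeated addition: build up to 8G.
2G: tangent at (10, 24): λ = (3·10² + 15)/(2·24) ≡ 5/17. 17⁻¹ ≡ 11 (mod 31), so λ ≡ 5·11 ≡ 24.
  x = λ² - 10 - 10 = 576 - 20 ≡ 29; y = λ·(10 - 29) - 24 ≡ 16. → (29, 16)
3G: (29, 16) + (10, 24). λ = (24 - 16)/(10 - 29) ≡ 8/12 mod 31. 12⁻¹ ≡ 13 (mod 31), so λ ≡ 11.
  x = λ² - 29 - 10 = 121 - 39 ≡ 20; y = λ·(29 - 20) - 16 ≡ 21. → (20, 21)
4G: (20, 21) + (10, 24). λ = (24 - 21)/(10 - 20) ≡ 3/21 mod 31. 21⁻¹ ≡ 3 (mod 31), so λ ≡ 9.
  x = λ² - 20 - 10 = 81 - 30 ≡ 20; y = λ·(20 - 20) - 21 ≡ 10. → (20, 10)
5G: (20, 10) + (10, 24). λ = (24 - 10)/(10 - 20) ≡ 14/21 mod 31. 21⁻¹ ≡ 3 (mod 31) since 21·3 = 63 ≡ 1, so λ ≡ 11.
  x = λ² - 20 - 10 = 121 - 30 ≡ 29; y = λ·(20 - 29) - 10 ≡ 15. → (29, 15)
6G: (29, 15) + (10, 24). λ = (24 - 15)/(10 - 29) ≡ 9/12 mod 31. 12⁻¹ ≡ 13 (mod 31), so λ ≡ 24.
  x = λ² - 29 - 10 = 576 - 39 ≡ 10; y = λ·(29 - 10) - 15 ≡ 7. → (10, 7)
7G: (10, 7) + (10, 24): same x and y₁ ≡ -y₂, so the sum is the point at infinity.
8G: the point at infinity + (10, 24) = (10, 24) (identity).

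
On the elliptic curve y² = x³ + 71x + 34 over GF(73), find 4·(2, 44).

Write P = (2, 44).
Repeated addition: build up to 4P.
2P: tangent at (2, 44): λ = (3·2² + 71)/(2·44) ≡ 10/15. 15⁻¹ ≡ 39 (mod 73), so λ ≡ 10·39 ≡ 25.
  x = λ² - 2 - 2 = 625 - 4 ≡ 37; y = λ·(2 - 37) - 44 ≡ 30. → (37, 30)
3P: (37, 30) + (2, 44). λ = (44 - 30)/(2 - 37) ≡ 14/38 mod 73. 38⁻¹ ≡ 25 (mod 73), so λ ≡ 58.
  x = λ² - 37 - 2 = 3364 - 39 ≡ 40; y = λ·(37 - 40) - 30 ≡ 15. → (40, 15)
4P: (40, 15) + (2, 44). λ = (44 - 15)/(2 - 40) ≡ 29/35 mod 73. 35⁻¹ ≡ 48 (mod 73), so λ ≡ 5.
  x = λ² - 40 - 2 = 25 - 42 ≡ 56; y = λ·(40 - 56) - 15 ≡ 51. → (56, 51)

(56, 51)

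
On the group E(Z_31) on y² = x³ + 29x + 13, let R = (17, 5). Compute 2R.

(16, 4)

tangent at (17, 5): λ = (3·17² + 29)/(2·5) ≡ 28/10. 10⁻¹ ≡ 28 (mod 31), so λ ≡ 28·28 ≡ 9.
  x = λ² - 17 - 17 = 81 - 34 ≡ 16; y = λ·(17 - 16) - 5 ≡ 4. → (16, 4)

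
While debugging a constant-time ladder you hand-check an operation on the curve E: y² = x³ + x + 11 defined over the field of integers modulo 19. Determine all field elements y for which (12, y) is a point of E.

x³ + 1x + 11 = 1751 ≡ 3 (mod 19).
3 is a non-residue mod 19; no y exists.

none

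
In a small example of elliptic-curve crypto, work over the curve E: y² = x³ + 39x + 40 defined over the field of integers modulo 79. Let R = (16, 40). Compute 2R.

tangent at (16, 40): λ = (3·16² + 39)/(2·40) ≡ 17/1. 1⁻¹ ≡ 1 (mod 79), so λ ≡ 17·1 ≡ 17.
  x = λ² - 16 - 16 = 289 - 32 ≡ 20; y = λ·(16 - 20) - 40 ≡ 50. → (20, 50)

(20, 50)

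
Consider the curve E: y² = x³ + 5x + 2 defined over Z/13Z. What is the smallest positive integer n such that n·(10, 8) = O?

2P: tangent at (10, 8): λ = (3·10² + 5)/(2·8) ≡ 6/3. 3⁻¹ ≡ 9 (mod 13) since 3·9 = 27 ≡ 1, so λ ≡ 6·9 ≡ 2.
  x = λ² - 10 - 10 = 4 - 20 ≡ 10; y = λ·(10 - 10) - 8 ≡ 5. → (10, 5)
3P: (10, 5) + (10, 8): same x and y₁ ≡ -y₂, so the sum is O.
3P = O, so the order is 3.

3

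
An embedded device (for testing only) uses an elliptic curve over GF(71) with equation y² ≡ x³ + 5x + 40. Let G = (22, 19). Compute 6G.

(35, 8)

Repeated addition: build up to 6G.
2G: tangent at (22, 19): λ = (3·22² + 5)/(2·19) ≡ 37/38. 38⁻¹ ≡ 43 (mod 71) since 38·43 = 1634 ≡ 1, so λ ≡ 37·43 ≡ 29.
  x = λ² - 22 - 22 = 841 - 44 ≡ 16; y = λ·(22 - 16) - 19 ≡ 13. → (16, 13)
3G: (16, 13) + (22, 19). λ = (19 - 13)/(22 - 16) ≡ 6/6 mod 71. 6⁻¹ ≡ 12 (mod 71), so λ ≡ 1.
  x = λ² - 16 - 22 = 1 - 38 ≡ 34; y = λ·(16 - 34) - 13 ≡ 40. → (34, 40)
4G: (34, 40) + (22, 19). λ = (19 - 40)/(22 - 34) ≡ 50/59 mod 71. 59⁻¹ ≡ 65 (mod 71), so λ ≡ 55.
  x = λ² - 34 - 22 = 3025 - 56 ≡ 58; y = λ·(34 - 58) - 40 ≡ 60. → (58, 60)
5G: (58, 60) + (22, 19). λ = (19 - 60)/(22 - 58) ≡ 30/35 mod 71. 35⁻¹ ≡ 69 (mod 71), so λ ≡ 11.
  x = λ² - 58 - 22 = 121 - 80 ≡ 41; y = λ·(58 - 41) - 60 ≡ 56. → (41, 56)
6G: (41, 56) + (22, 19). λ = (19 - 56)/(22 - 41) ≡ 34/52 mod 71. 52⁻¹ ≡ 56 (mod 71), so λ ≡ 58.
  x = λ² - 41 - 22 = 3364 - 63 ≡ 35; y = λ·(41 - 35) - 56 ≡ 8. → (35, 8)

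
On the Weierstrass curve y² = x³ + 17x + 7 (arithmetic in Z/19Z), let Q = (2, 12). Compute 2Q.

tangent at (2, 12): λ = (3·2² + 17)/(2·12) ≡ 10/5. 5⁻¹ ≡ 4 (mod 19), so λ ≡ 10·4 ≡ 2.
  x = λ² - 2 - 2 = 4 - 4 ≡ 0; y = λ·(2 - 0) - 12 ≡ 11. → (0, 11)

(0, 11)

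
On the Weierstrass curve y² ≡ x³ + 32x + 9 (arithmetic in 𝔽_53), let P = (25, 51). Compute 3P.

(40, 24)

Repeated addition: build up to 3P.
2P: tangent at (25, 51): λ = (3·25² + 32)/(2·51) ≡ 52/49. 49⁻¹ ≡ 13 (mod 53), so λ ≡ 52·13 ≡ 40.
  x = λ² - 25 - 25 = 1600 - 50 ≡ 13; y = λ·(25 - 13) - 51 ≡ 5. → (13, 5)
3P: (13, 5) + (25, 51). λ = (51 - 5)/(25 - 13) ≡ 46/12 mod 53. 12⁻¹ ≡ 31 (mod 53) since 12·31 = 372 ≡ 1, so λ ≡ 48.
  x = λ² - 13 - 25 = 2304 - 38 ≡ 40; y = λ·(13 - 40) - 5 ≡ 24. → (40, 24)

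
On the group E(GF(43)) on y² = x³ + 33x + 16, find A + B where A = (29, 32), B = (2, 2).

(29, 32) + (2, 2). λ = (2 - 32)/(2 - 29) ≡ 13/16 mod 43. 16⁻¹ ≡ 35 (mod 43) since 16·35 = 560 ≡ 1, so λ ≡ 25.
  x = λ² - 29 - 2 = 625 - 31 ≡ 35; y = λ·(29 - 35) - 32 ≡ 33. → (35, 33)

(35, 33)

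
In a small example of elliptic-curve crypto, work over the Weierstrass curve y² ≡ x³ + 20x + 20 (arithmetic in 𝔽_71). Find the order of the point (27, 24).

2P: tangent at (27, 24): λ = (3·27² + 20)/(2·24) ≡ 6/48. 48⁻¹ ≡ 37 (mod 71) since 48·37 = 1776 ≡ 1, so λ ≡ 6·37 ≡ 9.
  x = λ² - 27 - 27 = 81 - 54 ≡ 27; y = λ·(27 - 27) - 24 ≡ 47. → (27, 47)
3P: (27, 47) + (27, 24): same x and y₁ ≡ -y₂, so the sum is 𝒪.
3P = 𝒪, so the order is 3.

3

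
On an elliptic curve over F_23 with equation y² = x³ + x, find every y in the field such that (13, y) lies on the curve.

5, 18

x³ + 1x + 0 = 2210 ≡ 2 (mod 23).
Square roots of 2 mod 23: 5 and 18 (since 5² = 25 ≡ 2).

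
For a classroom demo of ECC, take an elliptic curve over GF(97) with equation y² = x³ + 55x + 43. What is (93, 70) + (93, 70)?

tangent at (93, 70): λ = (3·93² + 55)/(2·70) ≡ 6/43. 43⁻¹ ≡ 88 (mod 97), so λ ≡ 6·88 ≡ 43.
  x = λ² - 93 - 93 = 1849 - 186 ≡ 14; y = λ·(93 - 14) - 70 ≡ 29. → (14, 29)

(14, 29)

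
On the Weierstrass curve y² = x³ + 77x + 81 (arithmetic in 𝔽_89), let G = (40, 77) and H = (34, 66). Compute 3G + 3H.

(44, 3)

First 3G:
Repeated addition: build up to 3G.
2G: tangent at (40, 77): λ = (3·40² + 77)/(2·77) ≡ 71/65. 65⁻¹ ≡ 63 (mod 89), so λ ≡ 71·63 ≡ 23.
  x = λ² - 40 - 40 = 529 - 80 ≡ 4; y = λ·(40 - 4) - 77 ≡ 39. → (4, 39)
3G: (4, 39) + (40, 77). λ = (77 - 39)/(40 - 4) ≡ 38/36 mod 89. 36⁻¹ ≡ 47 (mod 89), so λ ≡ 6.
  x = λ² - 4 - 40 = 36 - 44 ≡ 81; y = λ·(4 - 81) - 39 ≡ 33. → (81, 33)
3G = (81, 33).
Next 3H:
Repeated addition: build up to 3H.
2H: tangent at (34, 66): λ = (3·34² + 77)/(2·66) ≡ 74/43. 43⁻¹ ≡ 29 (mod 89) since 43·29 = 1247 ≡ 1, so λ ≡ 74·29 ≡ 10.
  x = λ² - 34 - 34 = 100 - 68 ≡ 32; y = λ·(34 - 32) - 66 ≡ 43. → (32, 43)
3H: (32, 43) + (34, 66). λ = (66 - 43)/(34 - 32) ≡ 23/2 mod 89. 2⁻¹ ≡ 45 (mod 89) since 2·45 = 90 ≡ 1, so λ ≡ 56.
  x = λ² - 32 - 34 = 3136 - 66 ≡ 44; y = λ·(32 - 44) - 43 ≡ 86. → (44, 86)
3H = (44, 86).
Finally 3G + 3H:
(81, 33) + (44, 86). λ = (86 - 33)/(44 - 81) ≡ 53/52 mod 89. 52⁻¹ ≡ 12 (mod 89), so λ ≡ 13.
  x = λ² - 81 - 44 = 169 - 125 ≡ 44; y = λ·(81 - 44) - 33 ≡ 3. → (44, 3)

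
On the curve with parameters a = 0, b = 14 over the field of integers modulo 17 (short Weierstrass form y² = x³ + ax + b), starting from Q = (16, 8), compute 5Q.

(8, 4)

Double-and-add on 5 = (101)₂. Start with Q = (16, 8) for the leading 1-bit.
double: tangent at (16, 8): λ = (3·16² + 0)/(2·8) ≡ 3/16. 16⁻¹ ≡ 16 (mod 17) since 16·16 = 256 ≡ 1, so λ ≡ 3·16 ≡ 14.
  x = λ² - 16 - 16 = 196 - 32 ≡ 11; y = λ·(16 - 11) - 8 ≡ 11. → (11, 11)
double: tangent at (11, 11): λ = (3·11² + 0)/(2·11) ≡ 6/5. 5⁻¹ ≡ 7 (mod 17) since 5·7 = 35 ≡ 1, so λ ≡ 6·7 ≡ 8.
  x = λ² - 11 - 11 = 64 - 22 ≡ 8; y = λ·(11 - 8) - 11 ≡ 13. → (8, 13)
add Q: (8, 13) + (16, 8). λ = (8 - 13)/(16 - 8) ≡ 12/8 mod 17. 8⁻¹ ≡ 15 (mod 17), so λ ≡ 10.
  x = λ² - 8 - 16 = 100 - 24 ≡ 8; y = λ·(8 - 8) - 13 ≡ 4. → (8, 4)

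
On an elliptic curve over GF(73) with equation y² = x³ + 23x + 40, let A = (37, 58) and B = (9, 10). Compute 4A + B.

First 4A:
Double-and-add on 4 = (100)₂. Start with A = (37, 58) for the leading 1-bit.
double: tangent at (37, 58): λ = (3·37² + 23)/(2·58) ≡ 42/43. 43⁻¹ ≡ 17 (mod 73) since 43·17 = 731 ≡ 1, so λ ≡ 42·17 ≡ 57.
  x = λ² - 37 - 37 = 3249 - 74 ≡ 36; y = λ·(37 - 36) - 58 ≡ 72. → (36, 72)
double: tangent at (36, 72): λ = (3·36² + 23)/(2·72) ≡ 42/71. 71⁻¹ ≡ 36 (mod 73) since 71·36 = 2556 ≡ 1, so λ ≡ 42·36 ≡ 52.
  x = λ² - 36 - 36 = 2704 - 72 ≡ 4; y = λ·(36 - 4) - 72 ≡ 59. → (4, 59)
4A = (4, 59).
Finally 4A + B:
(4, 59) + (9, 10). λ = (10 - 59)/(9 - 4) ≡ 24/5 mod 73. 5⁻¹ ≡ 44 (mod 73) since 5·44 = 220 ≡ 1, so λ ≡ 34.
  x = λ² - 4 - 9 = 1156 - 13 ≡ 48; y = λ·(4 - 48) - 59 ≡ 51. → (48, 51)

(48, 51)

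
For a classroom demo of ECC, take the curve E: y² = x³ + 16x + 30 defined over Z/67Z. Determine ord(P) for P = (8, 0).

2

2P: (8, 0) + (8, 0): same x and y₁ ≡ -y₂, so the sum is the point at infinity.
2P = the point at infinity, so the order is 2.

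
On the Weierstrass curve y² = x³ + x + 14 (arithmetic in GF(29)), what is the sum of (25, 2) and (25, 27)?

The two points share x = 25 and their y-coordinates satisfy 2 + 27 ≡ 0 (mod 29), so they are inverses. Their sum is O.

O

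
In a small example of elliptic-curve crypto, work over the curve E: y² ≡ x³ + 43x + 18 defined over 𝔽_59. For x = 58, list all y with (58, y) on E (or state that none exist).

x³ + 43x + 18 = 197624 ≡ 33 (mod 59).
33 is a non-residue mod 59; no y exists.

none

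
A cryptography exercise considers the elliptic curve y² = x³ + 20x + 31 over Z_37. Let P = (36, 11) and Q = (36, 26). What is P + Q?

The two points share x = 36 and their y-coordinates satisfy 11 + 26 ≡ 0 (mod 37), so they are inverses. Their sum is the point at infinity.

O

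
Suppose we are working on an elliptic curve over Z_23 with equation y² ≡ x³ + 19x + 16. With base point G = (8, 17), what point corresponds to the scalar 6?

(17, 10)

Repeated addition: build up to 6G.
2G: tangent at (8, 17): λ = (3·8² + 19)/(2·17) ≡ 4/11. 11⁻¹ ≡ 21 (mod 23) since 11·21 = 231 ≡ 1, so λ ≡ 4·21 ≡ 15.
  x = λ² - 8 - 8 = 225 - 16 ≡ 2; y = λ·(8 - 2) - 17 ≡ 4. → (2, 4)
3G: (2, 4) + (8, 17). λ = (17 - 4)/(8 - 2) ≡ 13/6 mod 23. 6⁻¹ ≡ 4 (mod 23) since 6·4 = 24 ≡ 1, so λ ≡ 6.
  x = λ² - 2 - 8 = 36 - 10 ≡ 3; y = λ·(2 - 3) - 4 ≡ 13. → (3, 13)
4G: (3, 13) + (8, 17). λ = (17 - 13)/(8 - 3) ≡ 4/5 mod 23. 5⁻¹ ≡ 14 (mod 23), so λ ≡ 10.
  x = λ² - 3 - 8 = 100 - 11 ≡ 20; y = λ·(3 - 20) - 13 ≡ 1. → (20, 1)
5G: (20, 1) + (8, 17). λ = (17 - 1)/(8 - 20) ≡ 16/11 mod 23. 11⁻¹ ≡ 21 (mod 23) since 11·21 = 231 ≡ 1, so λ ≡ 14.
  x = λ² - 20 - 8 = 196 - 28 ≡ 7; y = λ·(20 - 7) - 1 ≡ 20. → (7, 20)
6G: (7, 20) + (8, 17). λ = (17 - 20)/(8 - 7) ≡ 20/1 mod 23. 1⁻¹ ≡ 1 (mod 23), so λ ≡ 20.
  x = λ² - 7 - 8 = 400 - 15 ≡ 17; y = λ·(7 - 17) - 20 ≡ 10. → (17, 10)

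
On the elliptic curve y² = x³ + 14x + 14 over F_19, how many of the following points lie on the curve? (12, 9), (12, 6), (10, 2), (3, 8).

(12, 9): 9² ≡ 5, rhs ≡ 10 → off.
(12, 6): 6² ≡ 17, rhs ≡ 10 → off.
(10, 2): 2² ≡ 4, rhs ≡ 14 → off.
(3, 8): 8² ≡ 7, rhs ≡ 7 → on.

1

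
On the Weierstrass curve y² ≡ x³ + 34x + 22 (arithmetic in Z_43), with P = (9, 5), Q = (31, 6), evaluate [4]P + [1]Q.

First 4P:
Repeated addition: build up to 4P.
2P: tangent at (9, 5): λ = (3·9² + 34)/(2·5) ≡ 19/10. 10⁻¹ ≡ 13 (mod 43) since 10·13 = 130 ≡ 1, so λ ≡ 19·13 ≡ 32.
  x = λ² - 9 - 9 = 1024 - 18 ≡ 17; y = λ·(9 - 17) - 5 ≡ 40. → (17, 40)
3P: (17, 40) + (9, 5). λ = (5 - 40)/(9 - 17) ≡ 8/35 mod 43. 35⁻¹ ≡ 16 (mod 43), so λ ≡ 42.
  x = λ² - 17 - 9 = 1764 - 26 ≡ 18; y = λ·(17 - 18) - 40 ≡ 4. → (18, 4)
4P: (18, 4) + (9, 5). λ = (5 - 4)/(9 - 18) ≡ 1/34 mod 43. 34⁻¹ ≡ 19 (mod 43), so λ ≡ 19.
  x = λ² - 18 - 9 = 361 - 27 ≡ 33; y = λ·(18 - 33) - 4 ≡ 12. → (33, 12)
4P = (33, 12).
Finally 4P + Q:
(33, 12) + (31, 6). λ = (6 - 12)/(31 - 33) ≡ 37/41 mod 43. 41⁻¹ ≡ 21 (mod 43), so λ ≡ 3.
  x = λ² - 33 - 31 = 9 - 64 ≡ 31; y = λ·(33 - 31) - 12 ≡ 37. → (31, 37)

(31, 37)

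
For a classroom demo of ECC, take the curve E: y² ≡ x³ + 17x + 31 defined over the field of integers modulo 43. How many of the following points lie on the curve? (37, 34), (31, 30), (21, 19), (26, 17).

(37, 34): 34² ≡ 38, rhs ≡ 14 → off.
(31, 30): 30² ≡ 40, rhs ≡ 34 → off.
(21, 19): 19² ≡ 17, rhs ≡ 17 → on.
(26, 17): 17² ≡ 31, rhs ≡ 32 → off.

1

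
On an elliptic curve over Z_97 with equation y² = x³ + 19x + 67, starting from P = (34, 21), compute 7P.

Double-and-add on 7 = (111)₂. Start with P = (34, 21) for the leading 1-bit.
double: tangent at (34, 21): λ = (3·34² + 19)/(2·21) ≡ 92/42. 42⁻¹ ≡ 67 (mod 97) since 42·67 = 2814 ≡ 1, so λ ≡ 92·67 ≡ 53.
  x = λ² - 34 - 34 = 2809 - 68 ≡ 25; y = λ·(34 - 25) - 21 ≡ 68. → (25, 68)
add P: (25, 68) + (34, 21). λ = (21 - 68)/(34 - 25) ≡ 50/9 mod 97. 9⁻¹ ≡ 54 (mod 97), so λ ≡ 81.
  x = λ² - 25 - 34 = 6561 - 59 ≡ 3; y = λ·(25 - 3) - 68 ≡ 65. → (3, 65)
double: tangent at (3, 65): λ = (3·3² + 19)/(2·65) ≡ 46/33. 33⁻¹ ≡ 50 (mod 97) since 33·50 = 1650 ≡ 1, so λ ≡ 46·50 ≡ 69.
  x = λ² - 3 - 3 = 4761 - 6 ≡ 2; y = λ·(3 - 2) - 65 ≡ 4. → (2, 4)
add P: (2, 4) + (34, 21). λ = (21 - 4)/(34 - 2) ≡ 17/32 mod 97. 32⁻¹ ≡ 94 (mod 97), so λ ≡ 46.
  x = λ² - 2 - 34 = 2116 - 36 ≡ 43; y = λ·(2 - 43) - 4 ≡ 50. → (43, 50)

(43, 50)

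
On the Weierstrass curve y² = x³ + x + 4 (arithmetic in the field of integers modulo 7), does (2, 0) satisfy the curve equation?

yes

y² = 0² ≡ 0; x³ + 1x + 4 = 14 ≡ 0 (mod 7). 0 = 0.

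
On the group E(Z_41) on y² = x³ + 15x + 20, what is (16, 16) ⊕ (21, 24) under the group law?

(0, 26)

(16, 16) + (21, 24). λ = (24 - 16)/(21 - 16) ≡ 8/5 mod 41. 5⁻¹ ≡ 33 (mod 41) since 5·33 = 165 ≡ 1, so λ ≡ 18.
  x = λ² - 16 - 21 = 324 - 37 ≡ 0; y = λ·(16 - 0) - 16 ≡ 26. → (0, 26)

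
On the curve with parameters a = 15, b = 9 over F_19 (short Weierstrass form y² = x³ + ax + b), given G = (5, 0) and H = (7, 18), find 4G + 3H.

First 4G:
Repeated addition: build up to 4G.
2G: (5, 0) + (5, 0): same x and y₁ ≡ -y₂, so the sum is the point at infinity.
3G: the point at infinity + (5, 0) = (5, 0) (identity).
4G: (5, 0) + (5, 0): same x and y₁ ≡ -y₂, so the sum is the point at infinity.
4G = the point at infinity.
Next 3H:
Repeated addition: build up to 3H.
2H: tangent at (7, 18): λ = (3·7² + 15)/(2·18) ≡ 10/17. 17⁻¹ ≡ 9 (mod 19), so λ ≡ 10·9 ≡ 14.
  x = λ² - 7 - 7 = 196 - 14 ≡ 11; y = λ·(7 - 11) - 18 ≡ 2. → (11, 2)
3H: (11, 2) + (7, 18). λ = (18 - 2)/(7 - 11) ≡ 16/15 mod 19. 15⁻¹ ≡ 14 (mod 19) since 15·14 = 210 ≡ 1, so λ ≡ 15.
  x = λ² - 11 - 7 = 225 - 18 ≡ 17; y = λ·(11 - 17) - 2 ≡ 3. → (17, 3)
3H = (17, 3).
Finally 4G + 3H:
the point at infinity + (17, 3) = (17, 3) (identity).

(17, 3)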